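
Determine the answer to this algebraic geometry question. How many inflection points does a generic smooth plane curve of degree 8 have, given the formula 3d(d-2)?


For a general smooth plane curve C of degree d, the inflection points are
the intersection of C with its Hessian curve, which has degree 3(d-2).
By Bezout, the total intersection number is d * 3(d-2) = 8 * 18 = 144.
For a general curve every flex is ordinary, so each contributes
multiplicity 1 to C·Hess(C), and the number of distinct inflection
points is 3d(d-2).
Inflection points = 3*8*(8-2) = 3*8*6 = 144

144


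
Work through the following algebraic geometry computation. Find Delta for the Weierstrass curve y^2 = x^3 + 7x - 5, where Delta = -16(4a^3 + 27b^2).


Compute each component:
4a^3 = 4*7^3 = 4*343 = 1372
27b^2 = 27*(-5)^2 = 27*25 = 675
4a^3 + 27b^2 = 1372 + 675 = 2047
Delta = -16*2047 = -32752

-32752


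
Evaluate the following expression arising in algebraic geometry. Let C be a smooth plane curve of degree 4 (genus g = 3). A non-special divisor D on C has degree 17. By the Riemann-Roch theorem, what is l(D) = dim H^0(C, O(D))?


First, compute the genus of a smooth plane curve of degree 4:
g = (d-1)(d-2)/2 = (4-1)(4-2)/2 = 3
For a non-special divisor D (i.e., h^1(D) = 0), Riemann-Roch gives:
l(D) = deg(D) - g + 1
Since deg(D) = 17 >= 2g - 1 = 5, D is non-special.
l(D) = 17 - 3 + 1 = 15

15


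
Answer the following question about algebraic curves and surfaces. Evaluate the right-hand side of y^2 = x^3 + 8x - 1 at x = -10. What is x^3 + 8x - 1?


Compute x^3 + 8x - 1 at x = -10:
x^3 = (-10)^3 = -1000
8*x = 8*(-10) = -80
Sum: -1000 - 80 - 1 = -1081

-1081


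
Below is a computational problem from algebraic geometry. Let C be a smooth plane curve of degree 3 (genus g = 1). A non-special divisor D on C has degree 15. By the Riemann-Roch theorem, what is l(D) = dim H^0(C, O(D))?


First, compute the genus of a smooth plane curve of degree 3:
g = (d-1)(d-2)/2 = (3-1)(3-2)/2 = 1
For a non-special divisor D (i.e., h^1(D) = 0), Riemann-Roch gives:
l(D) = deg(D) - g + 1
Since deg(D) = 15 >= 2g - 1 = 1, D is non-special.
l(D) = 15 - 1 + 1 = 15

15


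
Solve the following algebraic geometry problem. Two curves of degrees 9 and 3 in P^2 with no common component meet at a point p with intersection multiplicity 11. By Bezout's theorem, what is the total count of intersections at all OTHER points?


By Bezout's theorem, the total intersection number is d1 * d2.
Total = 9 * 3 = 27
Intersection multiplicity at p = 11
Remaining intersections = 27 - 11 = 16

16


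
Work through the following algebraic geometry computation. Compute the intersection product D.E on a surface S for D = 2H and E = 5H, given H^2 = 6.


Using bilinearity of the intersection pairing on a surface S:
(aH).(bH) = ab * (H.H)
We have H^2 = 6.
D.E = (2H).(5H) = 2*5*6
= 10*6
= 60

60


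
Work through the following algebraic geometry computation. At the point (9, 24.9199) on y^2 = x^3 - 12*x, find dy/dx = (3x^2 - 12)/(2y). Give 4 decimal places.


Using implicit differentiation of y^2 = x^3 - 12*x:
2y * dy/dx = 3x^2 - 12
dy/dx = (3x^2 - 12)/(2y)
Numerator: 3*9^2 - 12 = 231
Denominator: 2*24.9199 = 49.8398
dy/dx = 231/49.8398 = 4.6349

4.6349


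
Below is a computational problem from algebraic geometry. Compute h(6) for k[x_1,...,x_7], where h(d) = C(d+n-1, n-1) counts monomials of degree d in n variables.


The Hilbert function for the polynomial ring in 7 variables is:
h(d) = C(d+n-1, n-1)
h(6) = C(6+7-1, 7-1) = C(12, 6)
= 12! / (6! * 6!)
= 924

924


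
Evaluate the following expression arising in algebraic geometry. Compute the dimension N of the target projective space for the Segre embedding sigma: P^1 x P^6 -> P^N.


The Segre embedding maps P^m x P^n into P^N via
all products of coordinates from each factor.
N = (m+1)(n+1) - 1
N = (1+1)(6+1) - 1
N = 2*7 - 1
N = 14 - 1 = 13

13


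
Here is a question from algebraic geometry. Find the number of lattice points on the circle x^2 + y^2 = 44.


Systematically check integer values of x where x^2 <= 44.
For each valid x, check if 44 - x^2 is a perfect square.
Total integer solutions found: 0

0


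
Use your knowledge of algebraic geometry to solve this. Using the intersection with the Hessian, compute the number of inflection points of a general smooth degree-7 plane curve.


For a general smooth plane curve C of degree d, the inflection points are
the intersection of C with its Hessian curve, which has degree 3(d-2).
By Bezout, the total intersection number is d * 3(d-2) = 7 * 15 = 105.
For a general curve every flex is ordinary, so each contributes
multiplicity 1 to C·Hess(C), and the number of distinct inflection
points is 3d(d-2).
Inflection points = 3*7*(7-2) = 3*7*5 = 105

105


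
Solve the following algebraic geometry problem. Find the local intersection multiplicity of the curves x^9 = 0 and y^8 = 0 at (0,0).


The intersection multiplicity of V(x^a) and V(y^b) at the origin is:
I(O; V(x^9), V(y^8)) = dim_k(k[x,y]/(x^9, y^8))
A basis for k[x,y]/(x^9, y^8) is the set of monomials x^i * y^j
where 0 <= i < 9 and 0 <= j < 8.
The number of such monomials is 9 * 8 = 72

72


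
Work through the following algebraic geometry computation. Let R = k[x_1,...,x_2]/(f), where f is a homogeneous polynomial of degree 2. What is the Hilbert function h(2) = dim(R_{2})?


For R = k[x_1,...,x_n]/(f) with f homogeneous of degree e:
The Hilbert series is (1 - t^e)/(1 - t)^n.
So h(d) = C(d+n-1, n-1) - C(d-e+n-1, n-1) for d >= e.
With n=2, e=2, d=2:
C(2+2-1, 2-1) = C(3, 1) = 3
C(2-2+2-1, 2-1) = C(1, 1) = 1
h(2) = 3 - 1 = 2

2


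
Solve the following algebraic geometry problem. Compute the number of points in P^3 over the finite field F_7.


P^3(F_7) has (q^(n+1) - 1)/(q - 1) points.
= 7^3 + 7^2 + 7^1 + 7^0
= 343 + 49 + 7 + 1
= 400

400


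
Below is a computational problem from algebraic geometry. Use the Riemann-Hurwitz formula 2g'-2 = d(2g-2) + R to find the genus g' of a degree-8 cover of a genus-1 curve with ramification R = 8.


Riemann-Hurwitz formula: 2g' - 2 = d(2g - 2) + R
Given: d = 8, g = 1, R = 8
2g' - 2 = 8*(2*1 - 2) + 8
2g' - 2 = 8*0 + 8
2g' - 2 = 0 + 8 = 8
2g' = 10
g' = 5

5


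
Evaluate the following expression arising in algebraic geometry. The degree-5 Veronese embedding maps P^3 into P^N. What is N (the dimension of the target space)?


The Veronese embedding v_d: P^n -> P^N maps each point to all
degree-d monomials in n+1 homogeneous coordinates.
N = C(n+d, d) - 1
N = C(3+5, 5) - 1
N = C(8, 5) - 1
C(8, 5) = 56
N = 56 - 1 = 55

55


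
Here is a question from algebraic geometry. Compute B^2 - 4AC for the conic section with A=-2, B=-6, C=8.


The discriminant of a conic Ax^2 + Bxy + Cy^2 + ... = 0 is B^2 - 4AC.
B^2 = (-6)^2 = 36
4AC = 4*(-2)*8 = -64
Discriminant = 36 + 64 = 100

100


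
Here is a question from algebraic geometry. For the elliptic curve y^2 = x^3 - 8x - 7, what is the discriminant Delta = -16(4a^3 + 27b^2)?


Compute each component:
4a^3 = 4*(-8)^3 = 4*(-512) = -2048
27b^2 = 27*(-7)^2 = 27*49 = 1323
4a^3 + 27b^2 = -2048 + 1323 = -725
Delta = -16*(-725) = 11600

11600


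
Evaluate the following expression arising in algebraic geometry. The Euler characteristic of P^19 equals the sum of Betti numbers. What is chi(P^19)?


The complex projective space P^19 has one cell in each even real dimension 0, 2, ..., 38.
The cohomology groups are H^{2k}(P^19) = Z for k = 0,...,19, and 0 otherwise.
Euler characteristic = sum of Betti numbers = 1 per even-dimensional cohomology group.
chi(P^19) = 19 + 1 = 20

20


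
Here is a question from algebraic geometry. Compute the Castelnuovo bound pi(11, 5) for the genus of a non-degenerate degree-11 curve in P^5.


Castelnuovo's bound: write d - 1 = m(r-1) + epsilon with 0 <= epsilon < r-1.
d - 1 = 11 - 1 = 10
r - 1 = 5 - 1 = 4
10 = 2*4 + 2, so m = 2, epsilon = 2
pi(d, r) = m(m-1)(r-1)/2 + m*epsilon
= 2*1*4/2 + 2*2
= 8/2 + 4
= 4 + 4 = 8

8


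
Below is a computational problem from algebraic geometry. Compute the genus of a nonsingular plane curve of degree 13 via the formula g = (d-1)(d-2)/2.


Using the genus formula for smooth plane curves:
g = (d-1)(d-2)/2
g = (13-1)(13-2)/2
g = 12*11/2
g = 132/2 = 66

66


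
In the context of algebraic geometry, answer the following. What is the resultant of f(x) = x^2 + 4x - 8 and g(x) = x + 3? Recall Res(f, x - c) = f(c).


For Res(f, x - c), we evaluate f at x = c.
f(-3) = (-3)^2 + 4*(-3) - 8
= 9 - 12 - 8
= -3 - 8 = -11
Res(f, g) = -11

-11


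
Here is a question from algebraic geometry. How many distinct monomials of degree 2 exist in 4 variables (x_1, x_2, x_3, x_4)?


The number of degree-2 monomials in 4 variables is C(d+n-1, n-1).
= C(2+4-1, 4-1) = C(5, 3)
= 10

10


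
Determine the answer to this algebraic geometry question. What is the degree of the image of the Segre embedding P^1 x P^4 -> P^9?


The degree of the Segre variety P^1 x P^4 is C(m+n, m).
= C(5, 1)
= 5

5


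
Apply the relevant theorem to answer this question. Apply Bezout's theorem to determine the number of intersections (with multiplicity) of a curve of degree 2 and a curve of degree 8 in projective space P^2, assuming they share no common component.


Bezout's theorem states the intersection count equals the product of degrees.
Intersection count = 2 * 8 = 16

16


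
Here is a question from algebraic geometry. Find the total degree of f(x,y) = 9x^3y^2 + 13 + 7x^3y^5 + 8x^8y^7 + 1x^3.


Examine each term for its total degree (sum of exponents).
  Term '9x^3y^2' has total degree 3+2 = 5.
  Term '13' has total degree 0+0 = 0.
  Term '7x^3y^5' has total degree 3+5 = 8.
  Term '8x^8y^7' has total degree 8+7 = 15.
  Term '1x^3' has total degree 3+0 = 3.
The maximum total degree among all terms is 15.

15


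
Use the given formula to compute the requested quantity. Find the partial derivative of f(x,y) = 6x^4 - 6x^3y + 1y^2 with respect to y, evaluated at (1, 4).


df/dy = (-6)*x^3 + 2*1*y^1
At (1,4): (-6)*1^3 + 2*1*4^1
= -6 + 8
= 2

2


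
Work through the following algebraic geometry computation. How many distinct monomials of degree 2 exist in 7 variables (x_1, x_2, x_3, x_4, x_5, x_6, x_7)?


The number of degree-2 monomials in 7 variables is C(d+n-1, n-1).
= C(2+7-1, 7-1) = C(8, 6)
= 28

28


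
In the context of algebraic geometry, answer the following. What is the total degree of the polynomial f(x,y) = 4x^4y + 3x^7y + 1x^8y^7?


Examine each term for its total degree (sum of exponents).
  Term '4x^4y' has total degree 4+1 = 5.
  Term '3x^7y' has total degree 7+1 = 8.
  Term '1x^8y^7' has total degree 8+7 = 15.
The maximum total degree among all terms is 15.

15


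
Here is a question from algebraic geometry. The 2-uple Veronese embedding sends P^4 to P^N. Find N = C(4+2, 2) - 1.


The Veronese embedding v_d: P^n -> P^N maps each point to all
degree-d monomials in n+1 homogeneous coordinates.
N = C(n+d, d) - 1
N = C(4+2, 2) - 1
N = C(6, 2) - 1
C(6, 2) = 15
N = 15 - 1 = 14

14


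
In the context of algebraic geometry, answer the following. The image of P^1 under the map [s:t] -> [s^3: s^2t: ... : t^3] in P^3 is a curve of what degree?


The rational normal curve in P^3 is the image of P^1 under the 3-uple Veronese.
A general hyperplane in P^3 pulls back to a degree-3 form on P^1, which has 3 zeros,
so the curve meets a general hyperplane in 3 points. Degree = 3.

3


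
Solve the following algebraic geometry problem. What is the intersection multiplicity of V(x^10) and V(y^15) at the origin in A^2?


The intersection multiplicity of V(x^a) and V(y^b) at the origin is:
I(O; V(x^10), V(y^15)) = dim_k(k[x,y]/(x^10, y^15))
A basis for k[x,y]/(x^10, y^15) is the set of monomials x^i * y^j
where 0 <= i < 10 and 0 <= j < 15.
The number of such monomials is 10 * 15 = 150

150


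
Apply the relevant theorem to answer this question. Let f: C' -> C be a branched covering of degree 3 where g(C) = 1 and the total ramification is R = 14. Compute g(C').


Riemann-Hurwitz formula: 2g' - 2 = d(2g - 2) + R
Given: d = 3, g = 1, R = 14
2g' - 2 = 3*(2*1 - 2) + 14
2g' - 2 = 3*0 + 14
2g' - 2 = 0 + 14 = 14
2g' = 16
g' = 8

8


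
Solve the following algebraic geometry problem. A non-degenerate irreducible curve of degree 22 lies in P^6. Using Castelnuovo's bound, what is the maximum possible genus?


Castelnuovo's bound: write d - 1 = m(r-1) + epsilon with 0 <= epsilon < r-1.
d - 1 = 22 - 1 = 21
r - 1 = 6 - 1 = 5
21 = 4*5 + 1, so m = 4, epsilon = 1
pi(d, r) = m(m-1)(r-1)/2 + m*epsilon
= 4*3*5/2 + 4*1
= 60/2 + 4
= 30 + 4 = 34

34


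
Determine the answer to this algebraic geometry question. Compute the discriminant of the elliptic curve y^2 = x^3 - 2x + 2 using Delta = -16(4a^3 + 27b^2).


Compute each component:
4a^3 = 4*(-2)^3 = 4*(-8) = -32
27b^2 = 27*2^2 = 27*4 = 108
4a^3 + 27b^2 = -32 + 108 = 76
Delta = -16*76 = -1216

-1216


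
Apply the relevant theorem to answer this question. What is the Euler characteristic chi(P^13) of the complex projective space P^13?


The complex projective space P^13 has one cell in each even real dimension 0, 2, ..., 26.
The cohomology groups are H^{2k}(P^13) = Z for k = 0,...,13, and 0 otherwise.
Euler characteristic = sum of Betti numbers = 1 per even-dimensional cohomology group.
chi(P^13) = 13 + 1 = 14

14


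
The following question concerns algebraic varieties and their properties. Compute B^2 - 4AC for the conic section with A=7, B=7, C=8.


The discriminant of a conic Ax^2 + Bxy + Cy^2 + ... = 0 is B^2 - 4AC.
B^2 = 7^2 = 49
4AC = 4*7*8 = 224
Discriminant = 49 - 224 = -175

-175


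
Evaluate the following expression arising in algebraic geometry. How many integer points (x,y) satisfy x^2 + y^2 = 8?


Systematically check integer values of x where x^2 <= 8.
For each valid x, check if 8 - x^2 is a perfect square.
x=2: 8 - 4 = 4, sqrt = 2 (valid)
Total integer solutions found: 4

4


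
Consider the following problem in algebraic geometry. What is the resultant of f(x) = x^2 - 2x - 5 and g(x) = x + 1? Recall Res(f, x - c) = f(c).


For Res(f, x - c), we evaluate f at x = c.
f(-1) = (-1)^2 - 2*(-1) - 5
= 1 + 2 - 5
= 3 - 5 = -2
Res(f, g) = -2

-2


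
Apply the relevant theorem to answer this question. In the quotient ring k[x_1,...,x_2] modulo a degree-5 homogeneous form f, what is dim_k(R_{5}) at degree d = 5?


For R = k[x_1,...,x_n]/(f) with f homogeneous of degree e:
The Hilbert series is (1 - t^e)/(1 - t)^n.
So h(d) = C(d+n-1, n-1) - C(d-e+n-1, n-1) for d >= e.
With n=2, e=5, d=5:
C(5+2-1, 2-1) = C(6, 1) = 6
C(5-5+2-1, 2-1) = C(1, 1) = 1
h(5) = 6 - 1 = 5

5


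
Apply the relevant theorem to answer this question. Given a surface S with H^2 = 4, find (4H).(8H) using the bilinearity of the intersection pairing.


Using bilinearity of the intersection pairing on a surface S:
(aH).(bH) = ab * (H.H)
We have H^2 = 4.
D.E = (4H).(8H) = 4*8*4
= 32*4
= 128

128


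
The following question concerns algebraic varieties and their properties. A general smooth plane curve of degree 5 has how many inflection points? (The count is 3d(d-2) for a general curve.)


For a general smooth plane curve C of degree d, the inflection points are
the intersection of C with its Hessian curve, which has degree 3(d-2).
By Bezout, the total intersection number is d * 3(d-2) = 5 * 9 = 45.
For a general curve every flex is ordinary, so each contributes
multiplicity 1 to C·Hess(C), and the number of distinct inflection
points is 3d(d-2).
Inflection points = 3*5*(5-2) = 3*5*3 = 45

45


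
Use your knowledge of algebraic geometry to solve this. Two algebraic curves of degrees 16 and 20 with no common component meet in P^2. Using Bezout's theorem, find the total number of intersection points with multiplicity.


Bezout's theorem states the intersection count equals the product of degrees.
Intersection count = 16 * 20 = 320

320


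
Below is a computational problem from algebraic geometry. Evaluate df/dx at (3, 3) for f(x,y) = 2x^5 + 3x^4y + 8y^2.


df/dx = 5*2*x^4 + 4*3*x^3*y
At (3,3): 5*2*3^4 + 4*3*3^3*3
= 810 + 972
= 1782

1782


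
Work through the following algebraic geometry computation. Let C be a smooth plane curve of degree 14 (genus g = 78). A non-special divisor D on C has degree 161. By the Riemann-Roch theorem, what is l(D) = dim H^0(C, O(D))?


First, compute the genus of a smooth plane curve of degree 14:
g = (d-1)(d-2)/2 = (14-1)(14-2)/2 = 78
For a non-special divisor D (i.e., h^1(D) = 0), Riemann-Roch gives:
l(D) = deg(D) - g + 1
Since deg(D) = 161 >= 2g - 1 = 155, D is non-special.
l(D) = 161 - 78 + 1 = 84

84


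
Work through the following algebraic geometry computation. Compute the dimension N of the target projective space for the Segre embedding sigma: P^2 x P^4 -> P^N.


The Segre embedding maps P^m x P^n into P^N via
all products of coordinates from each factor.
N = (m+1)(n+1) - 1
N = (2+1)(4+1) - 1
N = 3*5 - 1
N = 15 - 1 = 14

14


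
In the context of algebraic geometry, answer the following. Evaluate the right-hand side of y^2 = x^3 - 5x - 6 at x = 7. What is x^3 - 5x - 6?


Compute x^3 - 5x - 6 at x = 7:
x^3 = 7^3 = 343
(-5)*x = (-5)*7 = -35
Sum: 343 - 35 - 6 = 302

302


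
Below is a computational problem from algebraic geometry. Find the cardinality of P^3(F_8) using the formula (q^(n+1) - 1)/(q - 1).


P^3(F_8) has (q^(n+1) - 1)/(q - 1) points.
= 8^3 + 8^2 + 8^1 + 8^0
= 512 + 64 + 8 + 1
= 585

585


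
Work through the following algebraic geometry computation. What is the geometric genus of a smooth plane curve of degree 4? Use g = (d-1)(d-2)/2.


Using the genus formula for smooth plane curves:
g = (d-1)(d-2)/2
g = (4-1)(4-2)/2
g = 3*2/2
g = 6/2 = 3

3


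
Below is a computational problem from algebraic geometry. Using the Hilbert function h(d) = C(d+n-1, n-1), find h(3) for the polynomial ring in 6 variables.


The Hilbert function for the polynomial ring in 6 variables is:
h(d) = C(d+n-1, n-1)
h(3) = C(3+6-1, 6-1) = C(8, 5)
= 8! / (5! * 3!)
= 56

56


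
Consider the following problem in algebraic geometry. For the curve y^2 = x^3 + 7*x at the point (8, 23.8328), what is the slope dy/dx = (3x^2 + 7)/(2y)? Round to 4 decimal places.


Using implicit differentiation of y^2 = x^3 + 7*x:
2y * dy/dx = 3x^2 + 7
dy/dx = (3x^2 + 7)/(2y)
Numerator: 3*8^2 + 7 = 199
Denominator: 2*23.8328 = 47.6656
dy/dx = 199/47.6656 = 4.1749

4.1749


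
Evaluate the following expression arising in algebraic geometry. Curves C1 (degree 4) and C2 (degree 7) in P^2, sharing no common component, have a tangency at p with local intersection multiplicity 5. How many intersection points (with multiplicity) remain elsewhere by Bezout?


By Bezout's theorem, the total intersection number is d1 * d2.
Total = 4 * 7 = 28
Intersection multiplicity at p = 5
Remaining intersections = 28 - 5 = 23

23


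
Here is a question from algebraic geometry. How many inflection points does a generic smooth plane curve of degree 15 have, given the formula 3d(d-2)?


For a general smooth plane curve C of degree d, the inflection points are
the intersection of C with its Hessian curve, which has degree 3(d-2).
By Bezout, the total intersection number is d * 3(d-2) = 15 * 39 = 585.
For a general curve every flex is ordinary, so each contributes
multiplicity 1 to C·Hess(C), and the number of distinct inflection
points is 3d(d-2).
Inflection points = 3*15*(15-2) = 3*15*13 = 585

585


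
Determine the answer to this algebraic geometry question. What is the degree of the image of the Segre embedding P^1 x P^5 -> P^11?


The degree of the Segre variety P^1 x P^5 is C(m+n, m).
= C(6, 1)
= 6

6


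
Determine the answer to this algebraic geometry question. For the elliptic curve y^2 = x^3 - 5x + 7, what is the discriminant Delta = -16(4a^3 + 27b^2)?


Compute each component:
4a^3 = 4*(-5)^3 = 4*(-125) = -500
27b^2 = 27*7^2 = 27*49 = 1323
4a^3 + 27b^2 = -500 + 1323 = 823
Delta = -16*823 = -13168

-13168


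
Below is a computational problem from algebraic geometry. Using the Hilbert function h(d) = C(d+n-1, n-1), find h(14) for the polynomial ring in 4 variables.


The Hilbert function for the polynomial ring in 4 variables is:
h(d) = C(d+n-1, n-1)
h(14) = C(14+4-1, 4-1) = C(17, 3)
= 17! / (3! * 14!)
= 680

680


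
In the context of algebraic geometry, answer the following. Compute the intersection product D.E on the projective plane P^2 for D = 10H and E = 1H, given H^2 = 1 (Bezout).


Using bilinearity of the intersection pairing on the projective plane P^2:
(aH).(bH) = ab * (H.H)
We have H^2 = 1 (Bezout).
D.E = (10H).(1H) = 10*1*1
= 10*1
= 10

10


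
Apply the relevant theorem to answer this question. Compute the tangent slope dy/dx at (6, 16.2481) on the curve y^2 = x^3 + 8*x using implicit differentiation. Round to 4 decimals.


Using implicit differentiation of y^2 = x^3 + 8*x:
2y * dy/dx = 3x^2 + 8
dy/dx = (3x^2 + 8)/(2y)
Numerator: 3*6^2 + 8 = 116
Denominator: 2*16.2481 = 32.4962
dy/dx = 116/32.4962 = 3.5696

3.5696


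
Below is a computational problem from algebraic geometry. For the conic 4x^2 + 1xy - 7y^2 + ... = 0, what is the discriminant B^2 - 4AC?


The discriminant of a conic Ax^2 + Bxy + Cy^2 + ... = 0 is B^2 - 4AC.
B^2 = 1^2 = 1
4AC = 4*4*(-7) = -112
Discriminant = 1 + 112 = 113

113


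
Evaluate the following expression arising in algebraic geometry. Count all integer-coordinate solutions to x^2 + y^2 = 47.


Systematically check integer values of x where x^2 <= 47.
For each valid x, check if 47 - x^2 is a perfect square.
Total integer solutions found: 0

0


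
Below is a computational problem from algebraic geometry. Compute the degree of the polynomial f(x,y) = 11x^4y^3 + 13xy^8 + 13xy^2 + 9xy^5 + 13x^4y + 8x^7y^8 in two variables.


Examine each term for its total degree (sum of exponents).
  Term '11x^4y^3' has total degree 4+3 = 7.
  Term '13xy^8' has total degree 1+8 = 9.
  Term '13xy^2' has total degree 1+2 = 3.
  Term '9xy^5' has total degree 1+5 = 6.
  Term '13x^4y' has total degree 4+1 = 5.
  Term '8x^7y^8' has total degree 7+8 = 15.
The maximum total degree among all terms is 15.

15


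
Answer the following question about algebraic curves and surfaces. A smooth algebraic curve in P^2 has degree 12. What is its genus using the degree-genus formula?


Using the genus formula for smooth plane curves:
g = (d-1)(d-2)/2
g = (12-1)(12-2)/2
g = 11*10/2
g = 110/2 = 55

55


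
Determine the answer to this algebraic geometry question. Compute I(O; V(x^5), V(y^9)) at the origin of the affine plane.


The intersection multiplicity of V(x^a) and V(y^b) at the origin is:
I(O; V(x^5), V(y^9)) = dim_k(k[x,y]/(x^5, y^9))
A basis for k[x,y]/(x^5, y^9) is the set of monomials x^i * y^j
where 0 <= i < 5 and 0 <= j < 9.
The number of such monomials is 5 * 9 = 45

45


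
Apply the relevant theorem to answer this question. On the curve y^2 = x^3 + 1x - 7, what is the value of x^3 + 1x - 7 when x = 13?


Compute x^3 + 1x - 7 at x = 13:
x^3 = 13^3 = 2197
1*x = 1*13 = 13
Sum: 2197 + 13 - 7 = 2203

2203


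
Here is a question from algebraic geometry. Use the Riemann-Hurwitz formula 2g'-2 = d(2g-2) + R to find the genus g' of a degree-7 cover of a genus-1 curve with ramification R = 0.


Riemann-Hurwitz formula: 2g' - 2 = d(2g - 2) + R
Given: d = 7, g = 1, R = 0
2g' - 2 = 7*(2*1 - 2) + 0
2g' - 2 = 7*0 + 0
2g' - 2 = 0 + 0 = 0
2g' = 2
g' = 1

1


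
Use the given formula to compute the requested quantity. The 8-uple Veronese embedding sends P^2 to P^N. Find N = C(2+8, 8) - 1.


The Veronese embedding v_d: P^n -> P^N maps each point to all
degree-d monomials in n+1 homogeneous coordinates.
N = C(n+d, d) - 1
N = C(2+8, 8) - 1
N = C(10, 8) - 1
C(10, 8) = 45
N = 45 - 1 = 44

44


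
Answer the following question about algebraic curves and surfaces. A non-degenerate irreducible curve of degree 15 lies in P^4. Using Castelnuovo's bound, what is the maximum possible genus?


Castelnuovo's bound: write d - 1 = m(r-1) + epsilon with 0 <= epsilon < r-1.
d - 1 = 15 - 1 = 14
r - 1 = 4 - 1 = 3
14 = 4*3 + 2, so m = 4, epsilon = 2
pi(d, r) = m(m-1)(r-1)/2 + m*epsilon
= 4*3*3/2 + 4*2
= 36/2 + 8
= 18 + 8 = 26

26


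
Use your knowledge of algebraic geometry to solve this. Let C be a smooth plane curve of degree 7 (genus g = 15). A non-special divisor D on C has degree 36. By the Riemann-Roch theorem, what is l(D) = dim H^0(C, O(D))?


First, compute the genus of a smooth plane curve of degree 7:
g = (d-1)(d-2)/2 = (7-1)(7-2)/2 = 15
For a non-special divisor D (i.e., h^1(D) = 0), Riemann-Roch gives:
l(D) = deg(D) - g + 1
Since deg(D) = 36 >= 2g - 1 = 29, D is non-special.
l(D) = 36 - 15 + 1 = 22

22


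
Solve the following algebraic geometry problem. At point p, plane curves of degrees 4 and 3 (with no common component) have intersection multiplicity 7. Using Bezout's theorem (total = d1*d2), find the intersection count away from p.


By Bezout's theorem, the total intersection number is d1 * d2.
Total = 4 * 3 = 12
Intersection multiplicity at p = 7
Remaining intersections = 12 - 7 = 5

5


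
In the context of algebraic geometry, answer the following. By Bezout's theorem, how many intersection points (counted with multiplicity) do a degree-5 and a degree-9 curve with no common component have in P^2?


Bezout's theorem states the intersection count equals the product of degrees.
Intersection count = 5 * 9 = 45

45


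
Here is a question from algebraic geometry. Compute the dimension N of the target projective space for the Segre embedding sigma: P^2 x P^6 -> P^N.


The Segre embedding maps P^m x P^n into P^N via
all products of coordinates from each factor.
N = (m+1)(n+1) - 1
N = (2+1)(6+1) - 1
N = 3*7 - 1
N = 21 - 1 = 20

20


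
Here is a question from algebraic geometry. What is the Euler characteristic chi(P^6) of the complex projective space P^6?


The complex projective space P^6 has one cell in each even real dimension 0, 2, ..., 12.
The cohomology groups are H^{2k}(P^6) = Z for k = 0,...,6, and 0 otherwise.
Euler characteristic = sum of Betti numbers = 1 per even-dimensional cohomology group.
chi(P^6) = 6 + 1 = 7

7


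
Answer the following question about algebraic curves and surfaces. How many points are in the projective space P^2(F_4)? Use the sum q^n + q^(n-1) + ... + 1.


P^2(F_4) has (q^(n+1) - 1)/(q - 1) points.
= 4^2 + 4^1 + 4^0
= 16 + 4 + 1
= 21

21


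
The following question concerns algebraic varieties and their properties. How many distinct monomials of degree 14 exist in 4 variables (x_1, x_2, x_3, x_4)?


The number of degree-14 monomials in 4 variables is C(d+n-1, n-1).
= C(14+4-1, 4-1) = C(17, 3)
= 680

680


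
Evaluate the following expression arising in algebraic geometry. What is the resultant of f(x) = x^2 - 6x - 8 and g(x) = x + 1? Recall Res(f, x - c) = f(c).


For Res(f, x - c), we evaluate f at x = c.
f(-1) = (-1)^2 - 6*(-1) - 8
= 1 + 6 - 8
= 7 - 8 = -1
Res(f, g) = -1

-1


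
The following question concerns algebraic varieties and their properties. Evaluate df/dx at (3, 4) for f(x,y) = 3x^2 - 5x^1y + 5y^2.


df/dx = 2*3*x^1 + 1*(-5)*x^0*y
At (3,4): 2*3*3^1 + 1*(-5)*3^0*4
= 18 - 20
= -2

-2


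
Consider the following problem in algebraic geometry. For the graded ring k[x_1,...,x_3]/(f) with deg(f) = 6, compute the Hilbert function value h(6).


For R = k[x_1,...,x_n]/(f) with f homogeneous of degree e:
The Hilbert series is (1 - t^e)/(1 - t)^n.
So h(d) = C(d+n-1, n-1) - C(d-e+n-1, n-1) for d >= e.
With n=3, e=6, d=6:
C(6+3-1, 3-1) = C(8, 2) = 28
C(6-6+3-1, 3-1) = C(2, 2) = 1
h(6) = 28 - 1 = 27

27


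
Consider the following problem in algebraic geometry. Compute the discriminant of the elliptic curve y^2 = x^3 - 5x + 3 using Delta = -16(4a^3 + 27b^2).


Compute each component:
4a^3 = 4*(-5)^3 = 4*(-125) = -500
27b^2 = 27*3^2 = 27*9 = 243
4a^3 + 27b^2 = -500 + 243 = -257
Delta = -16*(-257) = 4112

4112


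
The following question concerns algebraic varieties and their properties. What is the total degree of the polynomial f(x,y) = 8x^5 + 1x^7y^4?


Examine each term for its total degree (sum of exponents).
  Term '8x^5' has total degree 5+0 = 5.
  Term '1x^7y^4' has total degree 7+4 = 11.
The maximum total degree among all terms is 11.

11


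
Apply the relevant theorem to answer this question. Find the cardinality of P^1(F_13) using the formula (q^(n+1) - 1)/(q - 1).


P^1(F_13) has (q^(n+1) - 1)/(q - 1) points.
= 13^1 + 13^0
= 13 + 1
= 14

14


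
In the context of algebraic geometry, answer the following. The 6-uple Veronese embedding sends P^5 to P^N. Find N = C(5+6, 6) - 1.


The Veronese embedding v_d: P^n -> P^N maps each point to all
degree-d monomials in n+1 homogeneous coordinates.
N = C(n+d, d) - 1
N = C(5+6, 6) - 1
N = C(11, 6) - 1
C(11, 6) = 462
N = 462 - 1 = 461

461


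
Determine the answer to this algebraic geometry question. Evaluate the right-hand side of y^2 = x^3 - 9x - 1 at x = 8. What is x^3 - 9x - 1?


Compute x^3 - 9x - 1 at x = 8:
x^3 = 8^3 = 512
(-9)*x = (-9)*8 = -72
Sum: 512 - 72 - 1 = 439

439


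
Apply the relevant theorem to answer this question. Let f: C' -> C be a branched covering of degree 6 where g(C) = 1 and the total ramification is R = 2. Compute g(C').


Riemann-Hurwitz formula: 2g' - 2 = d(2g - 2) + R
Given: d = 6, g = 1, R = 2
2g' - 2 = 6*(2*1 - 2) + 2
2g' - 2 = 6*0 + 2
2g' - 2 = 0 + 2 = 2
2g' = 4
g' = 2

2


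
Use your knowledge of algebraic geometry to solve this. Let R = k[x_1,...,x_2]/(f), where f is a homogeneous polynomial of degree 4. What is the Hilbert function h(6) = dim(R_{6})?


For R = k[x_1,...,x_n]/(f) with f homogeneous of degree e:
The Hilbert series is (1 - t^e)/(1 - t)^n.
So h(d) = C(d+n-1, n-1) - C(d-e+n-1, n-1) for d >= e.
With n=2, e=4, d=6:
C(6+2-1, 2-1) = C(7, 1) = 7
C(6-4+2-1, 2-1) = C(3, 1) = 3
h(6) = 7 - 3 = 4

4


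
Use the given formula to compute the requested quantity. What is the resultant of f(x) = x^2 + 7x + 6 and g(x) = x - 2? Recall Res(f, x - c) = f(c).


For Res(f, x - c), we evaluate f at x = c.
f(2) = 2^2 + 7*2 + 6
= 4 + 14 + 6
= 18 + 6 = 24
Res(f, g) = 24

24


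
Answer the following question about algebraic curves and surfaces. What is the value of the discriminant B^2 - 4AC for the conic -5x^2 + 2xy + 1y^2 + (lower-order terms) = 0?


The discriminant of a conic Ax^2 + Bxy + Cy^2 + ... = 0 is B^2 - 4AC.
B^2 = 2^2 = 4
4AC = 4*(-5)*1 = -20
Discriminant = 4 + 20 = 24

24


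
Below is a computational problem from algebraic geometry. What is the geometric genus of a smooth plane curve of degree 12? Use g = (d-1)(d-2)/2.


Using the genus formula for smooth plane curves:
g = (d-1)(d-2)/2
g = (12-1)(12-2)/2
g = 11*10/2
g = 110/2 = 55

55


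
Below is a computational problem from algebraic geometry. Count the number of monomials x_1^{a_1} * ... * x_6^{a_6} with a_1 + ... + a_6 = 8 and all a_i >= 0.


The number of degree-8 monomials in 6 variables is C(d+n-1, n-1).
= C(8+6-1, 6-1) = C(13, 5)
= 1287

1287


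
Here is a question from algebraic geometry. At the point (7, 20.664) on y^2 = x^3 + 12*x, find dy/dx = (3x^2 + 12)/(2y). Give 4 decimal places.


Using implicit differentiation of y^2 = x^3 + 12*x:
2y * dy/dx = 3x^2 + 12
dy/dx = (3x^2 + 12)/(2y)
Numerator: 3*7^2 + 12 = 159
Denominator: 2*20.664 = 41.328
dy/dx = 159/41.328 = 3.8473

3.8473


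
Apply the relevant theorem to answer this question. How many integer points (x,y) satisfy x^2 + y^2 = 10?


Systematically check integer values of x where x^2 <= 10.
For each valid x, check if 10 - x^2 is a perfect square.
x=1: 10 - 1 = 9, sqrt = 3 (valid)
x=3: 10 - 9 = 1, sqrt = 1 (valid)
Total integer solutions found: 8

8


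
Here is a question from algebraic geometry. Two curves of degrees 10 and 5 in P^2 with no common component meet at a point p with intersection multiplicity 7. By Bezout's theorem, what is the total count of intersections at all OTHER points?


By Bezout's theorem, the total intersection number is d1 * d2.
Total = 10 * 5 = 50
Intersection multiplicity at p = 7
Remaining intersections = 50 - 7 = 43

43


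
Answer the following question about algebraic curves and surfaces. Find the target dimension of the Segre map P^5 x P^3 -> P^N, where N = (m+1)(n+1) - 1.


The Segre embedding maps P^m x P^n into P^N via
all products of coordinates from each factor.
N = (m+1)(n+1) - 1
N = (5+1)(3+1) - 1
N = 6*4 - 1
N = 24 - 1 = 23

23


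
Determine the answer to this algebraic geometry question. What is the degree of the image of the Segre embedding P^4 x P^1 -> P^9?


The degree of the Segre variety P^4 x P^1 is C(m+n, m).
= C(5, 4)
= 5

5


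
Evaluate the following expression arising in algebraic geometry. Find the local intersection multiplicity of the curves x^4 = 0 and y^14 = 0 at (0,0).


The intersection multiplicity of V(x^a) and V(y^b) at the origin is:
I(O; V(x^4), V(y^14)) = dim_k(k[x,y]/(x^4, y^14))
A basis for k[x,y]/(x^4, y^14) is the set of monomials x^i * y^j
where 0 <= i < 4 and 0 <= j < 14.
The number of such monomials is 4 * 14 = 56

56


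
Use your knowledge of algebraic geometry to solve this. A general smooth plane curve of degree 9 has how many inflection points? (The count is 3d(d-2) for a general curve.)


For a general smooth plane curve C of degree d, the inflection points are
the intersection of C with its Hessian curve, which has degree 3(d-2).
By Bezout, the total intersection number is d * 3(d-2) = 9 * 21 = 189.
For a general curve every flex is ordinary, so each contributes
multiplicity 1 to C·Hess(C), and the number of distinct inflection
points is 3d(d-2).
Inflection points = 3*9*(9-2) = 3*9*7 = 189

189


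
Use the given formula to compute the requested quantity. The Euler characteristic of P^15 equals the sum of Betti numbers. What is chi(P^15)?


The complex projective space P^15 has one cell in each even real dimension 0, 2, ..., 30.
The cohomology groups are H^{2k}(P^15) = Z for k = 0,...,15, and 0 otherwise.
Euler characteristic = sum of Betti numbers = 1 per even-dimensional cohomology group.
chi(P^15) = 15 + 1 = 16

16


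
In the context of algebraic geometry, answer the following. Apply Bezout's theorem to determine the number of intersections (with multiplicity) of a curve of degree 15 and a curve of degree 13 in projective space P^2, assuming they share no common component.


Bezout's theorem states the intersection count equals the product of degrees.
Intersection count = 15 * 13 = 195

195


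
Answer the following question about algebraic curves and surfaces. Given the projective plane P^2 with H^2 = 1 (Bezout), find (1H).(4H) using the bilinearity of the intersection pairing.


Using bilinearity of the intersection pairing on the projective plane P^2:
(aH).(bH) = ab * (H.H)
We have H^2 = 1 (Bezout).
D.E = (1H).(4H) = 1*4*1
= 4*1
= 4

4


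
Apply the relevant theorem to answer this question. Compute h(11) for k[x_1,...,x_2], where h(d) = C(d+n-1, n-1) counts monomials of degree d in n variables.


The Hilbert function for the polynomial ring in 2 variables is:
h(d) = C(d+n-1, n-1)
h(11) = C(11+2-1, 2-1) = C(12, 1)
= 12! / (1! * 11!)
= 12

12


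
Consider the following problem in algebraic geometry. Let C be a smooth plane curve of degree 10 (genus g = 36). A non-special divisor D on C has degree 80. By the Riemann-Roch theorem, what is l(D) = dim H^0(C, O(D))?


First, compute the genus of a smooth plane curve of degree 10:
g = (d-1)(d-2)/2 = (10-1)(10-2)/2 = 36
For a non-special divisor D (i.e., h^1(D) = 0), Riemann-Roch gives:
l(D) = deg(D) - g + 1
Since deg(D) = 80 >= 2g - 1 = 71, D is non-special.
l(D) = 80 - 36 + 1 = 45

45


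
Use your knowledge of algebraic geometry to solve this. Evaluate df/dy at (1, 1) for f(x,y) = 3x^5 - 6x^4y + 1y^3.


df/dy = (-6)*x^4 + 3*1*y^2
At (1,1): (-6)*1^4 + 3*1*1^2
= -6 + 3
= -3

-3


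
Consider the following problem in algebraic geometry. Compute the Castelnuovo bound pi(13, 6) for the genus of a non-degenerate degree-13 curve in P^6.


Castelnuovo's bound: write d - 1 = m(r-1) + epsilon with 0 <= epsilon < r-1.
d - 1 = 13 - 1 = 12
r - 1 = 6 - 1 = 5
12 = 2*5 + 2, so m = 2, epsilon = 2
pi(d, r) = m(m-1)(r-1)/2 + m*epsilon
= 2*1*5/2 + 2*2
= 10/2 + 4
= 5 + 4 = 9

9


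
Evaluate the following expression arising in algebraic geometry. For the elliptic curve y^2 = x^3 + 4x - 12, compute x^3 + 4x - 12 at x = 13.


Compute x^3 + 4x - 12 at x = 13:
x^3 = 13^3 = 2197
4*x = 4*13 = 52
Sum: 2197 + 52 - 12 = 2237

2237


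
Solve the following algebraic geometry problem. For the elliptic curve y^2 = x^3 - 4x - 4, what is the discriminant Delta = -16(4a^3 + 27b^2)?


Compute each component:
4a^3 = 4*(-4)^3 = 4*(-64) = -256
27b^2 = 27*(-4)^2 = 27*16 = 432
4a^3 + 27b^2 = -256 + 432 = 176
Delta = -16*176 = -2816

-2816


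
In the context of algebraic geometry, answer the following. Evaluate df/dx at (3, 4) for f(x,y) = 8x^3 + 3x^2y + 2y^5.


df/dx = 3*8*x^2 + 2*3*x^1*y
At (3,4): 3*8*3^2 + 2*3*3^1*4
= 216 + 72
= 288

288


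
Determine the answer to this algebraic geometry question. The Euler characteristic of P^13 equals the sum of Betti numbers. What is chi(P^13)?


The complex projective space P^13 has one cell in each even real dimension 0, 2, ..., 26.
The cohomology groups are H^{2k}(P^13) = Z for k = 0,...,13, and 0 otherwise.
Euler characteristic = sum of Betti numbers = 1 per even-dimensional cohomology group.
chi(P^13) = 13 + 1 = 14

14


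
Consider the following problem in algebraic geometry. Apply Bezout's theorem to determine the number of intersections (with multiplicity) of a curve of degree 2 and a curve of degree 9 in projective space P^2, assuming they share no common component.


Bezout's theorem states the intersection count equals the product of degrees.
Intersection count = 2 * 9 = 18

18


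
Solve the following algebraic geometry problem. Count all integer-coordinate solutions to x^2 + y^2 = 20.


Systematically check integer values of x where x^2 <= 20.
For each valid x, check if 20 - x^2 is a perfect square.
x=2: 20 - 4 = 16, sqrt = 4 (valid)
x=4: 20 - 16 = 4, sqrt = 2 (valid)
Total integer solutions found: 8

8


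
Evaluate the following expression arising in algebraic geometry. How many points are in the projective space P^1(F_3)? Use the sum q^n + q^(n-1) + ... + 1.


P^1(F_3) has (q^(n+1) - 1)/(q - 1) points.
= 3^1 + 3^0
= 3 + 1
= 4

4


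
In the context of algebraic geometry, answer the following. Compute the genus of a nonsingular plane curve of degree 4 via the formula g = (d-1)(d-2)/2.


Using the genus formula for smooth plane curves:
g = (d-1)(d-2)/2
g = (4-1)(4-2)/2
g = 3*2/2
g = 6/2 = 3

3


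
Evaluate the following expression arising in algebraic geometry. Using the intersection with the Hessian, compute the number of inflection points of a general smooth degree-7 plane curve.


For a general smooth plane curve C of degree d, the inflection points are
the intersection of C with its Hessian curve, which has degree 3(d-2).
By Bezout, the total intersection number is d * 3(d-2) = 7 * 15 = 105.
For a general curve every flex is ordinary, so each contributes
multiplicity 1 to C·Hess(C), and the number of distinct inflection
points is 3d(d-2).
Inflection points = 3*7*(7-2) = 3*7*5 = 105

105


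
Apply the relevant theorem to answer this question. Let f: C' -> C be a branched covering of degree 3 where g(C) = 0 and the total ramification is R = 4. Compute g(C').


Riemann-Hurwitz formula: 2g' - 2 = d(2g - 2) + R
Given: d = 3, g = 0, R = 4
2g' - 2 = 3*(2*0 - 2) + 4
2g' - 2 = 3*(-2) + 4
2g' - 2 = -6 + 4 = -2
2g' = 0
g' = 0

0


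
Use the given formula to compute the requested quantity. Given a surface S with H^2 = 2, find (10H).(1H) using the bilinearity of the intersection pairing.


Using bilinearity of the intersection pairing on a surface S:
(aH).(bH) = ab * (H.H)
We have H^2 = 2.
D.E = (10H).(1H) = 10*1*2
= 10*2
= 20

20
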